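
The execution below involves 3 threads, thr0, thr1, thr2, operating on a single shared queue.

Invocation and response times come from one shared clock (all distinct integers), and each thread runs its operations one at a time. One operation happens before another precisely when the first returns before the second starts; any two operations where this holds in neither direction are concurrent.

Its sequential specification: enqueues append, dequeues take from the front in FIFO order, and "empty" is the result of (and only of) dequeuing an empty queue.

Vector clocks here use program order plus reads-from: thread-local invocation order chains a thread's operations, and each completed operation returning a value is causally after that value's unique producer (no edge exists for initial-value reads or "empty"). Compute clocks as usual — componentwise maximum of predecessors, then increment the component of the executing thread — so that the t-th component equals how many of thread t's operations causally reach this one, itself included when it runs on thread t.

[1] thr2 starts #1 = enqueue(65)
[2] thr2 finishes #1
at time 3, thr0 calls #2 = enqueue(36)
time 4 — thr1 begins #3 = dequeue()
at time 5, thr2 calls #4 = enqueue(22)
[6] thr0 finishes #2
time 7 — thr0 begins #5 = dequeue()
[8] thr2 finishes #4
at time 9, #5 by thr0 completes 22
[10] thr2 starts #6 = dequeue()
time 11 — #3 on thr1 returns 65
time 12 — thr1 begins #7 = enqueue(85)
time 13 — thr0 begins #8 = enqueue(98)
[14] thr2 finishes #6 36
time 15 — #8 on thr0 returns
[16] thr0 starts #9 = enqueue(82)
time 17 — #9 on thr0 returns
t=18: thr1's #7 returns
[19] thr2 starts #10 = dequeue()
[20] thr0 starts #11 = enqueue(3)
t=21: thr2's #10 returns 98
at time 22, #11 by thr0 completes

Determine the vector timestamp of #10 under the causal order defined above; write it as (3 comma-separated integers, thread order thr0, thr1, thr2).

(3, 0, 4)

#1 (invocation 1): nothing precedes it; thr2's component alone gives (0, 0, 1)
#2 (invocation 3): nothing precedes it; thr0's component alone gives (1, 0, 0)
#4, invoked 5, takes VC(#1)=(0, 0, 1) under max, adds 1 for thr2 → (0, 0, 2)
#3, invoked 4, takes VC(#1)=(0, 0, 1) under max, adds 1 for thr1 → (0, 1, 1)
#7, invoked 12, takes VC(#3)=(0, 1, 1) under max, adds 1 for thr1 → (0, 2, 1)
#6, invoked 10, takes VC(#2)=(1, 0, 0), VC(#4)=(0, 0, 2) under max, adds 1 for thr2 → (1, 0, 3)
#5, invoked 7, takes VC(#2)=(1, 0, 0), VC(#4)=(0, 0, 2) under max, adds 1 for thr0 → (2, 0, 2)
#8, invoked 13, takes VC(#5)=(2, 0, 2) under max, adds 1 for thr0 → (3, 0, 2)
#9, invoked 16, takes VC(#8)=(3, 0, 2) under max, adds 1 for thr0 → (4, 0, 2)
#10, invoked 19, takes VC(#6)=(1, 0, 3), VC(#8)=(3, 0, 2) under max, adds 1 for thr2 → (3, 0, 4)
#11, invoked 20, takes VC(#9)=(4, 0, 2) under max, adds 1 for thr0 → (5, 0, 2)
target: VC(#10) = (3, 0, 4)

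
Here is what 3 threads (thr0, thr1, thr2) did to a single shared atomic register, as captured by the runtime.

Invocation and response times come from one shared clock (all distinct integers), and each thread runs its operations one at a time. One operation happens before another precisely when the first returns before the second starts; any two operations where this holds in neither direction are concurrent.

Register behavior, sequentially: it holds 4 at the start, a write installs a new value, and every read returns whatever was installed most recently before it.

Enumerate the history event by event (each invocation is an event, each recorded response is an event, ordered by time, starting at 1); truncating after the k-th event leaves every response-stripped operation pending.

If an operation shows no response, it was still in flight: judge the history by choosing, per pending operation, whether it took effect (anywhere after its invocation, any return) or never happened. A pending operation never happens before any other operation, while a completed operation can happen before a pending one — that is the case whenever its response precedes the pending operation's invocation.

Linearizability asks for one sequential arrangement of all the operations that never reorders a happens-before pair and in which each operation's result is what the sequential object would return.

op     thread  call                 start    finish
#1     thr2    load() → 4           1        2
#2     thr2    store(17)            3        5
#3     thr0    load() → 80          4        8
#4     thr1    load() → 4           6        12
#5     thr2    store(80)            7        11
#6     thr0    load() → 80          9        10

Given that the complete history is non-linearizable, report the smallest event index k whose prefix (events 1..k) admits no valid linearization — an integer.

one valid order for events 1..11 is #1, #2, #4, #5, #3, #6:
after step 1 (#1 load() → 4): value 4
after step 2 (#2 store(17)): value 17
after step 3 (#4 load() (pending, included)): value 17
after step 4 (#5 store(80)): value 80
after step 5 (#3 load() → 80): value 80
after step 6 (#6 load() → 80): value 80
at event 12 (#4's time-12 response) nothing linearizes any more
one such order, #1, #2, #3, #4, #5, #6, breaks at step 3 where #3 load() → 80 is illegal
one such order, #1, #2, #3, #4, #6, #5, breaks at step 3 where #3 load() → 80 is illegal

12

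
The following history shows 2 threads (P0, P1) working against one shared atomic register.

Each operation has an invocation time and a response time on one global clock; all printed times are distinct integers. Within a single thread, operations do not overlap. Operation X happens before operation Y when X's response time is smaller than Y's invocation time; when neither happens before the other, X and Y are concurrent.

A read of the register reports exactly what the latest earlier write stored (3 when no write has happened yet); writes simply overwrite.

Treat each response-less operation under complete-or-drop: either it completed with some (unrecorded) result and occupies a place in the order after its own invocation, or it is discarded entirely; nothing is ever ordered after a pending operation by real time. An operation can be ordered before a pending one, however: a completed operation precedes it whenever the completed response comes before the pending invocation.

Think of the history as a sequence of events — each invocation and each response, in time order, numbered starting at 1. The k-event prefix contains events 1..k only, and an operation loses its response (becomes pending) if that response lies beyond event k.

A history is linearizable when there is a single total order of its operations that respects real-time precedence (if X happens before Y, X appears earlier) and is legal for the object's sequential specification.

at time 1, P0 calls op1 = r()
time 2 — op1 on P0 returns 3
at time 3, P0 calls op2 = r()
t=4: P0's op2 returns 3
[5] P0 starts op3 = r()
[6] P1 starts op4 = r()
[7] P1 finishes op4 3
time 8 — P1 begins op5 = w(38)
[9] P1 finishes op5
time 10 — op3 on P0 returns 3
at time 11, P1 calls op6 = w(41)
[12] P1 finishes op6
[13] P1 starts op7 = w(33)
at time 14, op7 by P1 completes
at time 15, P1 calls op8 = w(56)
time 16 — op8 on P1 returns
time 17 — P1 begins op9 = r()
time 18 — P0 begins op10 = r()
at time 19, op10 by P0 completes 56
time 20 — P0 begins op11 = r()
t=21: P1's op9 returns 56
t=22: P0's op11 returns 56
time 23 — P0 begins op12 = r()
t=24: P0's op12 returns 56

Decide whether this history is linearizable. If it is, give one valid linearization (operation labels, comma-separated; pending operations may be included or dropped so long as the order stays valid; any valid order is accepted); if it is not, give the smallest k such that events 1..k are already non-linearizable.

linearizable — witness: op1, op2, op3, op4, op5, op6, op7, op8, op9, op10, op11, op12

step 1: op1 r() → 3 — value 3
step 2: op2 r() → 3 — value 3
step 3: op3 r() → 3 — value 3
step 4: op4 r() → 3 — value 3
step 5: op5 w(38) — value 38
step 6: op6 w(41) — value 41
step 7: op7 w(33) — value 33
step 8: op8 w(56) — value 56
step 9: op9 r() → 56 — value 56
step 10: op10 r() → 56 — value 56
step 11: op11 r() → 56 — value 56
step 12: op12 r() → 56 — value 56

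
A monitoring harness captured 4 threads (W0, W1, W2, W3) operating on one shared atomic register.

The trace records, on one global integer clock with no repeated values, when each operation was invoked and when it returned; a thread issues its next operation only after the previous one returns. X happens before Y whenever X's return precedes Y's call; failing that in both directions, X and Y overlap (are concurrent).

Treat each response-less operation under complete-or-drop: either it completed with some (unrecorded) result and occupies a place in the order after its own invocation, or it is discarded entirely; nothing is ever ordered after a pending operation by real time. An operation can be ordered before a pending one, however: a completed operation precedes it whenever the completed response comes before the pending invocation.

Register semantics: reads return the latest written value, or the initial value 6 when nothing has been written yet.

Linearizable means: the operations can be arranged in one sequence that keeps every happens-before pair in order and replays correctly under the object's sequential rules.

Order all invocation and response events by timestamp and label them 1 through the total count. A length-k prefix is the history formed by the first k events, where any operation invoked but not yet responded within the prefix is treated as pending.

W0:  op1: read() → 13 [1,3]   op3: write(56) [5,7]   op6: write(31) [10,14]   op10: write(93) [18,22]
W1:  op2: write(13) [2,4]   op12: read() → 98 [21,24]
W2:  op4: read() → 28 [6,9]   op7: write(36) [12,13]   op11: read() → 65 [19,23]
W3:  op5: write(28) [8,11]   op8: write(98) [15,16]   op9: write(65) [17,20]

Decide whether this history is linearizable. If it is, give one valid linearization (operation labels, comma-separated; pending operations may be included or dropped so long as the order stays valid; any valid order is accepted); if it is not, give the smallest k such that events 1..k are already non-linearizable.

not linearizable — minimal violating prefix: 24 events

cut after 23 events: linearizable; cut after 24 events (op12 responds, time 24): not linearizable
12 completed operations, 192 real-time-consistent orders — every atomic register replay fails
e.g. op1, op2, op3, op4, op5, op6, op7, op8, op9, op10, op11, op12: illegal at step 1, since op1 read() → 13 cannot apply there
e.g. op1, op2, op3, op4, op5, op6, op7, op8, op9, op10, op12, op11: illegal at step 1, since op1 read() → 13 cannot apply there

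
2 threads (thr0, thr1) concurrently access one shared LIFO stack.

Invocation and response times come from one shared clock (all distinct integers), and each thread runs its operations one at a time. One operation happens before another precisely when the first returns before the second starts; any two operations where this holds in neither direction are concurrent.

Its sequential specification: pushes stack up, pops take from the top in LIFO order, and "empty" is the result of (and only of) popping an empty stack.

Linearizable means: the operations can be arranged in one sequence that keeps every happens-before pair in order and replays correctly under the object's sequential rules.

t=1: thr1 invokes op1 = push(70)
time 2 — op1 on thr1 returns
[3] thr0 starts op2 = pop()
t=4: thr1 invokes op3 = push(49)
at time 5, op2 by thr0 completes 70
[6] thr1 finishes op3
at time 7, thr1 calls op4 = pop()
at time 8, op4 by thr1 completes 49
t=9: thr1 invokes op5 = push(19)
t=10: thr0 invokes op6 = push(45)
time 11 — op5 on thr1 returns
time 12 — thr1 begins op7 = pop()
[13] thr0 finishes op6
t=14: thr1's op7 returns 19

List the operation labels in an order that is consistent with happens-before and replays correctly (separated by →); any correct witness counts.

after step 1 (op1 push(70)): stack <70>
after step 2 (op2 pop() → 70): stack <>
after step 3 (op3 push(49)): stack <49>
after step 4 (op4 pop() → 49): stack <>
after step 5 (op5 push(19)): stack <19>
after step 6 (op7 pop() → 19): stack <>
after step 7 (op6 push(45)): stack <45>

op1 → op2 → op3 → op4 → op5 → op7 → op6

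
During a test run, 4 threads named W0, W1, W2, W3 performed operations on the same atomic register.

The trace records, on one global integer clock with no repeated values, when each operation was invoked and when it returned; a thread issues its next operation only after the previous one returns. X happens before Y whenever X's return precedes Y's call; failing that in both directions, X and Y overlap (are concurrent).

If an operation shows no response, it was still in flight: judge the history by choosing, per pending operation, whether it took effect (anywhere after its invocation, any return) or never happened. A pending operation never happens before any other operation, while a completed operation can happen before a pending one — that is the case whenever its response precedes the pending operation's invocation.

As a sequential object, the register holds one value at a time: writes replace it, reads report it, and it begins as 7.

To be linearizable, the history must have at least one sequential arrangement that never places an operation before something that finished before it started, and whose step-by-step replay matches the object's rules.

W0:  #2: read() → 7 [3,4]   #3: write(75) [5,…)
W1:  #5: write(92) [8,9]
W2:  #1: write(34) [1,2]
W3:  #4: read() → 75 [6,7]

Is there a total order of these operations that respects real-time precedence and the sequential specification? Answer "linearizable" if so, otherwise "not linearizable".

events 1..3 are fine; event 4 — the response of #2 at time 4 — makes the prefix non-linearizable
exactly one order of the 2 completed ops respects real time; the atomic register replay fails
e.g. #1, #2: illegal at step 2, since #2 read() → 7 cannot apply there

not linearizable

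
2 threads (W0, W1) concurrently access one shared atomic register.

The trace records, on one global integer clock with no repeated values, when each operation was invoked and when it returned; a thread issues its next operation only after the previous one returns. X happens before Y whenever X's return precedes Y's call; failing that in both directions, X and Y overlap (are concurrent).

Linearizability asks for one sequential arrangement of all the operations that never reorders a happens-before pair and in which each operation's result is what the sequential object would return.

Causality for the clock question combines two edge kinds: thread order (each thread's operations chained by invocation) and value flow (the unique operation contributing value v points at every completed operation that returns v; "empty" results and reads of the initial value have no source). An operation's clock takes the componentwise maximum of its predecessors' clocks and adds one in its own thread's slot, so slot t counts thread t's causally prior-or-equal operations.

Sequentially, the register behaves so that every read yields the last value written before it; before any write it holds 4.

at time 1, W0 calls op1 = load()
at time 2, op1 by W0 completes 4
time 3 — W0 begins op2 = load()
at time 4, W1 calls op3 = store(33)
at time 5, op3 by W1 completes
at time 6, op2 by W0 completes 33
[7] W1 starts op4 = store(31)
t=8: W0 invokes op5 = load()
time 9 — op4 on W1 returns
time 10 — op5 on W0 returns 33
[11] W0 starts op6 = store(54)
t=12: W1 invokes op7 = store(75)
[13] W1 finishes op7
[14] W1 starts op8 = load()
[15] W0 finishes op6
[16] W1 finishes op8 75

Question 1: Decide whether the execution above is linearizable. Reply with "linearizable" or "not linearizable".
witness order: op1, op3, op2, op5, op4, op6, op7, op8
after step 1 (op1 load() → 4): value 4
after step 2 (op3 store(33)): value 33
after step 3 (op2 load() → 33): value 33
after step 4 (op5 load() → 33): value 33
after step 5 (op4 store(31)): value 31
after step 6 (op6 store(54)): value 54
after step 7 (op7 store(75)): value 75
after step 8 (op8 load() → 75): value 75

linearizable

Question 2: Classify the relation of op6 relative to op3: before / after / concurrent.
Answer: after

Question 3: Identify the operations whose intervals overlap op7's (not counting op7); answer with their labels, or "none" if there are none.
Answer: op6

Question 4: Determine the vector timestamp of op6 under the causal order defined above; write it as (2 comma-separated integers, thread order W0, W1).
Answer: (4, 1)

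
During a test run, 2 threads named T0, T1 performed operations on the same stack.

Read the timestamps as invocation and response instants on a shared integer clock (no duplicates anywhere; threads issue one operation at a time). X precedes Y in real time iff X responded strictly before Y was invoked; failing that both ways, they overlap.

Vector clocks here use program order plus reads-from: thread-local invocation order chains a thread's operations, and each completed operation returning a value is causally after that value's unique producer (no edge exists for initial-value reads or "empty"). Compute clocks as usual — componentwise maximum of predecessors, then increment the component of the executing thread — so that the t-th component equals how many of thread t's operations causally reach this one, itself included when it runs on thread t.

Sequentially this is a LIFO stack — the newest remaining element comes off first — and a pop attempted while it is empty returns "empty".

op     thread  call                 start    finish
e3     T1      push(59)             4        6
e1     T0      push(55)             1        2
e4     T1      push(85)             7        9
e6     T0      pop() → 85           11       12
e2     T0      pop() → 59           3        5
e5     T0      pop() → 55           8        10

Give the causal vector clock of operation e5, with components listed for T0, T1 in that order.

e3 (invocation 4): nothing precedes it; T1's component alone gives (0, 1)
e1 (invocation 1): nothing precedes it; T0's component alone gives (1, 0)
e4 (invocation 7): componentwise max over VC(e3)=(0, 1), +1 at T1, giving (0, 2)
e2 (invocation 3): componentwise max over VC(e1)=(1, 0), VC(e3)=(0, 1), +1 at T0, giving (2, 1)
e5 (invocation 8): componentwise max over VC(e1)=(1, 0), VC(e2)=(2, 1), +1 at T0, giving (3, 1)
e6 (invocation 11): componentwise max over VC(e4)=(0, 2), VC(e5)=(3, 1), +1 at T0, giving (4, 2)
target: VC(e5) = (3, 1)

(3, 1)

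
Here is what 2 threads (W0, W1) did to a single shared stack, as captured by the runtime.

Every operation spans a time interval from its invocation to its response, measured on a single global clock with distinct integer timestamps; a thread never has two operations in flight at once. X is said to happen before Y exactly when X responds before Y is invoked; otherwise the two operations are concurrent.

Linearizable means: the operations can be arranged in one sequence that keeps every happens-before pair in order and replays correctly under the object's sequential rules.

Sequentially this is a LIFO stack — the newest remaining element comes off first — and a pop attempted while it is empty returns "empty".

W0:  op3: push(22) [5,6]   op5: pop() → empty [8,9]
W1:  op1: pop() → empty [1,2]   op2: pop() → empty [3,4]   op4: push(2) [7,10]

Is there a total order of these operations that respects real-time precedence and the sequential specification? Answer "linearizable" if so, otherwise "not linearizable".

not linearizable

the violation lands at event 9, op5's response at time 9: events 1..8 linearize, events 1..9 do not
the completed operations (4 total) allow one real-time order; the stack replay rejects it
no completion choice of the 1 pending operation (op4) rescues it — every subset was tried
sample order op1, op2, op3, op5 (pending dropped) stalls at step 4 — op5 pop() → empty has no legal effect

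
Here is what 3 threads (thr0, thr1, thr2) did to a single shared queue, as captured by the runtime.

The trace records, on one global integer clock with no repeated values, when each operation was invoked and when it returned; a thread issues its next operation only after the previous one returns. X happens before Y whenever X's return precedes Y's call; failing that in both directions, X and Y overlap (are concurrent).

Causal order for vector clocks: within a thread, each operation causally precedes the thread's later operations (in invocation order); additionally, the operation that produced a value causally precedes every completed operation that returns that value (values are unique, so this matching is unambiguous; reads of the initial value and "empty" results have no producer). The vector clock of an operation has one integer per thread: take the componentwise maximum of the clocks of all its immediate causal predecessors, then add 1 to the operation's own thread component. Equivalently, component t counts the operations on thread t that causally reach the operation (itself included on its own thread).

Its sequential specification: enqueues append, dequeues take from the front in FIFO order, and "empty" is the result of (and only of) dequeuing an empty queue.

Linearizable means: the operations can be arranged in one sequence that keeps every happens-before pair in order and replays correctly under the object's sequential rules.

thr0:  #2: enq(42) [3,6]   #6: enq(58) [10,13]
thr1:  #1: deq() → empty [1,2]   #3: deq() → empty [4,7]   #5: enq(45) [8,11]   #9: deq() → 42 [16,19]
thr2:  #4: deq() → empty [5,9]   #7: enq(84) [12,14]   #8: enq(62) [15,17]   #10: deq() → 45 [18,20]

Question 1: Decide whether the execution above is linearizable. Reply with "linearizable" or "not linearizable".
linearizable

witness order: #1, #3, #4, #2, #5, #6, #7, #8, #9, #10
after step 1 (#1 deq() → empty): queue <>
after step 2 (#3 deq() → empty): queue <>
after step 3 (#4 deq() → empty): queue <>
after step 4 (#2 enq(42)): queue <42>
after step 5 (#5 enq(45)): queue <42,45>
after step 6 (#6 enq(58)): queue <42,45,58>
after step 7 (#7 enq(84)): queue <42,45,58,84>
after step 8 (#8 enq(62)): queue <42,45,58,84,62>
after step 9 (#9 deq() → 42): queue <45,58,84,62>
after step 10 (#10 deq() → 45): queue <58,84,62>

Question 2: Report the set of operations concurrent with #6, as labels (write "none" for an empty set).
Answer: #5, #7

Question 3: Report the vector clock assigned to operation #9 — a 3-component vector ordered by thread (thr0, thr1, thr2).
Answer: (1, 4, 0)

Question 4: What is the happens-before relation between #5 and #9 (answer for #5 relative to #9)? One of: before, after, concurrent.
Answer: before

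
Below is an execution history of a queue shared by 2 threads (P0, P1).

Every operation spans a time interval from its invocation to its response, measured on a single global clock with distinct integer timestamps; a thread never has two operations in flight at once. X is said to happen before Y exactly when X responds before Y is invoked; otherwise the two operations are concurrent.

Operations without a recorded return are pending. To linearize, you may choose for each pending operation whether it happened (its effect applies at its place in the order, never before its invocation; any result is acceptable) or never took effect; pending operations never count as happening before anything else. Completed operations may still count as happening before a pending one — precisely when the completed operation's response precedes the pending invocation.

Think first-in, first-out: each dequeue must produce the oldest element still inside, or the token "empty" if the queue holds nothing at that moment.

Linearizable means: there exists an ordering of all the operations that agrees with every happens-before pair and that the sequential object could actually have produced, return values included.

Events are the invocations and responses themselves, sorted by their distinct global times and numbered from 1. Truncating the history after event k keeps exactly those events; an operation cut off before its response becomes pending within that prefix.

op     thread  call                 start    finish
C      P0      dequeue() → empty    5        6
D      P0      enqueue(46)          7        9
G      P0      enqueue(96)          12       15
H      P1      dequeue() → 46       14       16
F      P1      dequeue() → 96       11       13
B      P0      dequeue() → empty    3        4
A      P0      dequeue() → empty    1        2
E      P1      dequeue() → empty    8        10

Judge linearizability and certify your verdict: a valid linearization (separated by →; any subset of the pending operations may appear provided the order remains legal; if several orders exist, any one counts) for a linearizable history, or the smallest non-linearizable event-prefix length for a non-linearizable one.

cut after 12 events: linearizable; cut after 13 events (F responds, time 13): not linearizable
real-time-consistent orders of the 6 completed operations: 2 — all fail the queue replay
including or dropping the 1 pending operation (G) in any combination fails
take A, B, C, D, E, F (pending dropped): step 5 already fails, because E dequeue() → empty cannot occur there
take A, B, C, E, D, F (pending dropped): step 6 already fails, because F dequeue() → 96 cannot occur there

not linearizable — minimal violating prefix: 13 events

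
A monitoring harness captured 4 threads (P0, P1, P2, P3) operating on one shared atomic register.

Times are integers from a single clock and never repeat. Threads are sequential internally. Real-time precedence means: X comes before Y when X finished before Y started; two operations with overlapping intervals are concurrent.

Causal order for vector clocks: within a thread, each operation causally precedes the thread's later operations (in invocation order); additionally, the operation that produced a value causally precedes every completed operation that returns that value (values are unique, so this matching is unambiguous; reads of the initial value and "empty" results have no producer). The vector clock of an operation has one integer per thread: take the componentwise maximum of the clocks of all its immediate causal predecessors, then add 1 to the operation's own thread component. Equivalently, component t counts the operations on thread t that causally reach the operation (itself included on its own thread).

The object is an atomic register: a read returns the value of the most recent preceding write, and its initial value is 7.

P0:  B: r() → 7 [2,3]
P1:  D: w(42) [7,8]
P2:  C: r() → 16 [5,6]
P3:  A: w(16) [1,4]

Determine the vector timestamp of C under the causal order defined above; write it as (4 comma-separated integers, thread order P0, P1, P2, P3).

no predecessors for A (invoked 1): P3 increments from zero → (0, 0, 0, 1)
no predecessors for D (invoked 7): P1 increments from zero → (0, 1, 0, 0)
no predecessors for B (invoked 2): P0 increments from zero → (1, 0, 0, 0)
VC(C, invoked at 5): max of VC(A)=(0, 0, 0, 1), then +1 on thread P2 → (0, 0, 1, 1)
target: VC(C) = (0, 0, 1, 1)

(0, 0, 1, 1)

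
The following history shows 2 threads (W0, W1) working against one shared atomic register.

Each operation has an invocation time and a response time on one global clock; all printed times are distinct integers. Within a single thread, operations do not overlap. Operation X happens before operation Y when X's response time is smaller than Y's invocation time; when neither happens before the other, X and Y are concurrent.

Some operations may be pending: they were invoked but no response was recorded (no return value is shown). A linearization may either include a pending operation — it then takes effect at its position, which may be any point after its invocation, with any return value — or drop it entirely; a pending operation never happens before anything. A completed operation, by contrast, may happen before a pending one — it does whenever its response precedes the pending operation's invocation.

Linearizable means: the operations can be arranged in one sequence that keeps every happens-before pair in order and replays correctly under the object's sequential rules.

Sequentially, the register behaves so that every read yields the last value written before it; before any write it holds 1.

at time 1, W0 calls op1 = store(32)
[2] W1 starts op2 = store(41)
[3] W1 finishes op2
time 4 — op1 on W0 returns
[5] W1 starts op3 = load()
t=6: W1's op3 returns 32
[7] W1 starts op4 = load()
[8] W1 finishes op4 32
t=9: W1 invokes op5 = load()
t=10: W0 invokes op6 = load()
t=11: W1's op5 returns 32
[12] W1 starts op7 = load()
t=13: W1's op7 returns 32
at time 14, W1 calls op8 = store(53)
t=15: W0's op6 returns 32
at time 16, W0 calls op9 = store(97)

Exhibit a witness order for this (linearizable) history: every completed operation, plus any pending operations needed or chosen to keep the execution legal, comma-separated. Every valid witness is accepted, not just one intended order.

op2, op1, op3, op4, op5, op6, op7

1. op2 store(41), leaving value 41
2. op1 store(32), leaving value 32
3. op3 load() → 32, leaving value 32
4. op4 load() → 32, leaving value 32
5. op5 load() → 32, leaving value 32
6. op6 load() → 32, leaving value 32
7. op7 load() → 32, leaving value 32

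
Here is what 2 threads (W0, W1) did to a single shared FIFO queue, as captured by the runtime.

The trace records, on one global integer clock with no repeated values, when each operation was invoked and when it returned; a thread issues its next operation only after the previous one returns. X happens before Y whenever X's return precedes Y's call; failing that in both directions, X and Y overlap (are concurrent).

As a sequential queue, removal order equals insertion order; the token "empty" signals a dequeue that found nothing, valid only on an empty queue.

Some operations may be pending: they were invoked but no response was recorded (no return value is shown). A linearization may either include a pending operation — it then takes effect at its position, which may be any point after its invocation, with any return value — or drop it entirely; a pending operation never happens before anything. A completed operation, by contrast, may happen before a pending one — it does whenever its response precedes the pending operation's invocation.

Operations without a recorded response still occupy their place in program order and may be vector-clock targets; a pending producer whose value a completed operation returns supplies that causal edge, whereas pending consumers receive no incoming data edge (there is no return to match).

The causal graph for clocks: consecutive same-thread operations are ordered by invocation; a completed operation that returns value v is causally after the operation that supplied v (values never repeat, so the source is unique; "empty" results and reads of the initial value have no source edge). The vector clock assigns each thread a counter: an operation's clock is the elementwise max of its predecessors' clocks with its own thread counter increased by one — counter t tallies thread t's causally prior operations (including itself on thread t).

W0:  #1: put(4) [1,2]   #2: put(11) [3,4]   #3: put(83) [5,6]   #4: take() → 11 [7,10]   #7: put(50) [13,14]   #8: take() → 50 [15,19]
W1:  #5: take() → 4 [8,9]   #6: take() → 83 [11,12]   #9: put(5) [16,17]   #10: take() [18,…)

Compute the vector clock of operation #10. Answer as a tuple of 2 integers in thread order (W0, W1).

#1, invoked 1, has no incoming edges; only W0's bump applies → (1, 0)
invoked at 8, #5 merges VC(#1)=(1, 0) and bumps W1's slot → (1, 1)
invoked at 3, #2 merges VC(#1)=(1, 0) and bumps W0's slot → (2, 0)
invoked at 5, #3 merges VC(#2)=(2, 0) and bumps W0's slot → (3, 0)
invoked at 7, #4 merges VC(#2)=(2, 0), VC(#3)=(3, 0) and bumps W0's slot → (4, 0)
invoked at 11, #6 merges VC(#3)=(3, 0), VC(#5)=(1, 1) and bumps W1's slot → (3, 2)
invoked at 13, #7 merges VC(#4)=(4, 0) and bumps W0's slot → (5, 0)
invoked at 16, #9 merges VC(#6)=(3, 2) and bumps W1's slot → (3, 3)
invoked at 15, #8 merges VC(#7)=(5, 0) and bumps W0's slot → (6, 0)
invoked at 18, #10 merges VC(#9)=(3, 3) and bumps W1's slot → (3, 4)
target: VC(#10) = (3, 4)

(3, 4)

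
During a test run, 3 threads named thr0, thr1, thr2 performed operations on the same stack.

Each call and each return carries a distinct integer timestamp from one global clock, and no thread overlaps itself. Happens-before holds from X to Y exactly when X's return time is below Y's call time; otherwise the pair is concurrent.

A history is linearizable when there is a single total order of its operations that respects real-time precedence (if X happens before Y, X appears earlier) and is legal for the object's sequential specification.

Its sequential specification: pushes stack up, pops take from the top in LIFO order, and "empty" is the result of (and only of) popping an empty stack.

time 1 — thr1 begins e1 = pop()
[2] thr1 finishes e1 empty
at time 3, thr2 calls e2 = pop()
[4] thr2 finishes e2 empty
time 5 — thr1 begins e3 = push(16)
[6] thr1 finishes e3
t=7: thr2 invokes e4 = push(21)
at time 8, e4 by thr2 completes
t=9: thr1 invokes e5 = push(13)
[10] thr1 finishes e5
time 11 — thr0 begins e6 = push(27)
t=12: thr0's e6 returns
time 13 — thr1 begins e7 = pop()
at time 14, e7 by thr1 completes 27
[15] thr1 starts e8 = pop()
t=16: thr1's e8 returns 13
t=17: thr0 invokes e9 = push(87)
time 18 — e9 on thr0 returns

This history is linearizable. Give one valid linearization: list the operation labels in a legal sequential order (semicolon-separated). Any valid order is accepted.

e1; e2; e3; e4; e5; e6; e7; e8; e9

1. e1 pop() → empty, leaving stack <>
2. e2 pop() → empty, leaving stack <>
3. e3 push(16), leaving stack <16>
4. e4 push(21), leaving stack <16,21>
5. e5 push(13), leaving stack <16,21,13>
6. e6 push(27), leaving stack <16,21,13,27>
7. e7 pop() → 27, leaving stack <16,21,13>
8. e8 pop() → 13, leaving stack <16,21>
9. e9 push(87), leaving stack <16,21,87>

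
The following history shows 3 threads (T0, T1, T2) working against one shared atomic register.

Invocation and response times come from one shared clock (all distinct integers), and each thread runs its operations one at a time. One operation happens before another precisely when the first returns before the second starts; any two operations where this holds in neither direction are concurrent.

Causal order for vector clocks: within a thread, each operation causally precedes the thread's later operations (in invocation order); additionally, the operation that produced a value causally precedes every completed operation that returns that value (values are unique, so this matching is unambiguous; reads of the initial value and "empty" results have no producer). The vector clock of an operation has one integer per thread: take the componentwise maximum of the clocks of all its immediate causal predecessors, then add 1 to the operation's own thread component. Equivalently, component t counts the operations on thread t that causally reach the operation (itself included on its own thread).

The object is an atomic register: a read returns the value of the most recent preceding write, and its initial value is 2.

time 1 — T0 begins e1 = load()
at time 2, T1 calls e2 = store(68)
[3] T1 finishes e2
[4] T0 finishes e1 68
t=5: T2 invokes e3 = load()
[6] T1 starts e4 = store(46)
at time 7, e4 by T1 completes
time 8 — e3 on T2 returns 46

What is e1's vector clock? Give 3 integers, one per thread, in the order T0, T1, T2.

e2, invoked 2, has no incoming edges; only T1's bump applies → (0, 1, 0)
invoked at 6, e4 merges VC(e2)=(0, 1, 0) and bumps T1's slot → (0, 2, 0)
invoked at 1, e1 merges VC(e2)=(0, 1, 0) and bumps T0's slot → (1, 1, 0)
invoked at 5, e3 merges VC(e4)=(0, 2, 0) and bumps T2's slot → (0, 2, 1)
target: VC(e1) = (1, 1, 0)

(1, 1, 0)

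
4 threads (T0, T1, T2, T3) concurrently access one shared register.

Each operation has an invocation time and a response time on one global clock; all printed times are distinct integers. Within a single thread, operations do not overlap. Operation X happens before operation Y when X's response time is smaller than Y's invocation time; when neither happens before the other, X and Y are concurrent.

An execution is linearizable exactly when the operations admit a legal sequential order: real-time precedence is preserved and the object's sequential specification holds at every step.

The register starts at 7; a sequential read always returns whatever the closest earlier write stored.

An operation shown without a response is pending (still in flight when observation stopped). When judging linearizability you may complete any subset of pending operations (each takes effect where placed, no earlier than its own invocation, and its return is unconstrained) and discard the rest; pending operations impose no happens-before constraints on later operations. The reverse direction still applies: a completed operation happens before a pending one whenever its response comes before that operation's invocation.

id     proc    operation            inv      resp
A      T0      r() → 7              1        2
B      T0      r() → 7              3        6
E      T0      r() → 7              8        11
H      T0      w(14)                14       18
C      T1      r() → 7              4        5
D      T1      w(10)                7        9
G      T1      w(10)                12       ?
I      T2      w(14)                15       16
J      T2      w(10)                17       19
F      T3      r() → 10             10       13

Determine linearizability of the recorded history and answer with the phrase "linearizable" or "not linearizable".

witness order: A, B, C, E, D, F, G, H, I, J
1. A r() → 7, leaving value 7
2. B r() → 7, leaving value 7
3. C r() → 7, leaving value 7
4. E r() → 7, leaving value 7
5. D w(10), leaving value 10
6. F r() → 10, leaving value 10
7. G w(10) (pending, included), leaving value 10
8. H w(14), leaving value 14
9. I w(14), leaving value 14
10. J w(10), leaving value 10

linearizable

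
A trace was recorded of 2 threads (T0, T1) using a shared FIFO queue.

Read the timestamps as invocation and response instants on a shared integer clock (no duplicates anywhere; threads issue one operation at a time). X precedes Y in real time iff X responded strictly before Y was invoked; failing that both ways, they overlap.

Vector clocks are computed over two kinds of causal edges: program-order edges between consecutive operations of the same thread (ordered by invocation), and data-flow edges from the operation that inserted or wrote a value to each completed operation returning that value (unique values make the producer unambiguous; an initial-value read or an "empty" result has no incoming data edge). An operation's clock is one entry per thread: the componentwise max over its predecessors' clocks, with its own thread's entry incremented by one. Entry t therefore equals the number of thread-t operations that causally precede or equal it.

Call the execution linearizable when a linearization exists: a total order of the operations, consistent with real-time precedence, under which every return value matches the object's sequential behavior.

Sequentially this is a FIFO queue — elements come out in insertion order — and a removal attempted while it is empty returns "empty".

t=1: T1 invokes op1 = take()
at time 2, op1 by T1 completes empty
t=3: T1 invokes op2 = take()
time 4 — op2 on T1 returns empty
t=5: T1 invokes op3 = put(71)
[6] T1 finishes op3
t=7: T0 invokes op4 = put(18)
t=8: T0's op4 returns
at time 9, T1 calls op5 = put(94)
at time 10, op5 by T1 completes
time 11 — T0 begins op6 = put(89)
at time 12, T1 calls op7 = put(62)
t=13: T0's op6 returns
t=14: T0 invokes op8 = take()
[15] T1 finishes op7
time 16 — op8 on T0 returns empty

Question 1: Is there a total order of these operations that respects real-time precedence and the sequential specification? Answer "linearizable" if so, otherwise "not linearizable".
not linearizable

events 1..15 are fine; event 16 — the response of op8 at time 16 — makes the prefix non-linearizable
all 3 real-time-respecting orders fail — 8 completed FIFO queue operations, no legal replay
one such order, op1, op2, op3, op4, op5, op6, op7, op8, breaks at step 8 where op8 take() → empty is illegal
one such order, op1, op2, op3, op4, op5, op6, op8, op7, breaks at step 7 where op8 take() → empty is illegal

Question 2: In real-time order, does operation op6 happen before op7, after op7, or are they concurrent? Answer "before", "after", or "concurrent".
concurrent

op6 spans [11,13], op7 spans [12,15]
the intervals overlap in both directions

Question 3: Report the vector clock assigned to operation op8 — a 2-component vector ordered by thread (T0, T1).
(3, 0)

no predecessors for op1 (invoked 1): T1 increments from zero → (0, 1)
no predecessors for op4 (invoked 7): T0 increments from zero → (1, 0)
op2 (invocation 3): componentwise max over VC(op1)=(0, 1), +1 at T1, giving (0, 2)
op6 (invocation 11): componentwise max over VC(op4)=(1, 0), +1 at T0, giving (2, 0)
op3 (invocation 5): componentwise max over VC(op2)=(0, 2), +1 at T1, giving (0, 3)
op8 (invocation 14): componentwise max over VC(op6)=(2, 0), +1 at T0, giving (3, 0)
op5 (invocation 9): componentwise max over VC(op3)=(0, 3), +1 at T1, giving (0, 4)
op7 (invocation 12): componentwise max over VC(op5)=(0, 4), +1 at T1, giving (0, 5)
target: VC(op8) = (3, 0)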